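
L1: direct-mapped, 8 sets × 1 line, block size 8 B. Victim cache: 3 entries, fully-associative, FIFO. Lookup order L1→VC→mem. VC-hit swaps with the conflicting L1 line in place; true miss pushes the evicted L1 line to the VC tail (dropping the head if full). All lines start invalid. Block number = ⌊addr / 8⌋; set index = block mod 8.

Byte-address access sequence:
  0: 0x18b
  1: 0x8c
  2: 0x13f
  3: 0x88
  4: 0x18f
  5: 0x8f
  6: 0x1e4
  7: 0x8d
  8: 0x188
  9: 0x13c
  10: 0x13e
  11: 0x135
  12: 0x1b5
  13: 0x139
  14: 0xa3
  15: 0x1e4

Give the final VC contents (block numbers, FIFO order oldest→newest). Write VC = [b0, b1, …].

VC = [17, 38, 20]

  [0] addr=0x18b blk=49 s=1: MISS | VC []
  [1] addr=0x8c blk=17 s=1: MISS | VC [49]
  [2] addr=0x13f blk=39 s=7: MISS | VC [49]
  [3] addr=0x88 blk=17 s=1: L1-HIT | VC [49]
  [4] addr=0x18f blk=49 s=1: VC-HIT | VC [17]
  [5] addr=0x8f blk=17 s=1: VC-HIT | VC [49]
  [6] addr=0x1e4 blk=60 s=4: MISS | VC [49]
  [7] addr=0x8d blk=17 s=1: L1-HIT | VC [49]
  [8] addr=0x188 blk=49 s=1: VC-HIT | VC [17]
  [9] addr=0x13c blk=39 s=7: L1-HIT | VC [17]
  [10] addr=0x13e blk=39 s=7: L1-HIT | VC [17]
  [11] addr=0x135 blk=38 s=6: MISS | VC [17]
  [12] addr=0x1b5 blk=54 s=6: MISS | VC [17, 38]
  [13] addr=0x139 blk=39 s=7: L1-HIT | VC [17, 38]
  [14] addr=0xa3 blk=20 s=4: MISS | VC [17, 38, 60]
  [15] addr=0x1e4 blk=60 s=4: VC-HIT | VC [17, 38, 20]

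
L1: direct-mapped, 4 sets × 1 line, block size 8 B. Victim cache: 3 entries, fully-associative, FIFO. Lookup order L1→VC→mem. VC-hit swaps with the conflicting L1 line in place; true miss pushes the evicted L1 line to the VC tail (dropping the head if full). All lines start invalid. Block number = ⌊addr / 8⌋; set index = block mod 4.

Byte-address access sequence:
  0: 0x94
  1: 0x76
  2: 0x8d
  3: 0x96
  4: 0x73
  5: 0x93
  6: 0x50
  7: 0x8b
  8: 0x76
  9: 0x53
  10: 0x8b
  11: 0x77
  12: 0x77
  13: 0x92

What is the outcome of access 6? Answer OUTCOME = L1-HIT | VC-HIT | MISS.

  [0] addr=0x94 blk=18 s=2: MISS | VC []
  [1] addr=0x76 blk=14 s=2: MISS | VC [18]
  [2] addr=0x8d blk=17 s=1: MISS | VC [18]
  [3] addr=0x96 blk=18 s=2: VC-HIT | VC [14]
  [4] addr=0x73 blk=14 s=2: VC-HIT | VC [18]
  [5] addr=0x93 blk=18 s=2: VC-HIT | VC [14]
  [6] addr=0x50 blk=10 s=2: MISS | VC [14, 18]
  [7] addr=0x8b blk=17 s=1: L1-HIT | VC [14, 18]
  [8] addr=0x76 blk=14 s=2: VC-HIT | VC [10, 18]
  [9] addr=0x53 blk=10 s=2: VC-HIT | VC [14, 18]
  [10] addr=0x8b blk=17 s=1: L1-HIT | VC [14, 18]
  [11] addr=0x77 blk=14 s=2: VC-HIT | VC [10, 18]
  [12] addr=0x77 blk=14 s=2: L1-HIT | VC [10, 18]
  [13] addr=0x92 blk=18 s=2: VC-HIT | VC [10, 14]

OUTCOME = MISS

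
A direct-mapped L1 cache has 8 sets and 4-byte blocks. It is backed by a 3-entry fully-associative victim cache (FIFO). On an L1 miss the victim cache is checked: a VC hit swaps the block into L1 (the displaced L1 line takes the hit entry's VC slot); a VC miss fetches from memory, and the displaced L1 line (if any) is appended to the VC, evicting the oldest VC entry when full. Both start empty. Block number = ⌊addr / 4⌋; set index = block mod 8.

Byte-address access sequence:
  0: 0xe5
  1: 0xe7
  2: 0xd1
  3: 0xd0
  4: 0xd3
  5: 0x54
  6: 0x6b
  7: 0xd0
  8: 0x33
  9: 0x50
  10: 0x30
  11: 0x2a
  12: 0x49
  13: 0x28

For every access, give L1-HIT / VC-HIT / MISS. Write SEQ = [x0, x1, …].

SEQ = [MISS, L1-HIT, MISS, L1-HIT, L1-HIT, MISS, MISS, L1-HIT, MISS, MISS, VC-HIT, MISS, MISS, VC-HIT]

  [0] addr=0xe5 blk=57 s=1: MISS | VC []
  [1] addr=0xe7 blk=57 s=1: L1-HIT | VC []
  [2] addr=0xd1 blk=52 s=4: MISS | VC []
  [3] addr=0xd0 blk=52 s=4: L1-HIT | VC []
  [4] addr=0xd3 blk=52 s=4: L1-HIT | VC []
  [5] addr=0x54 blk=21 s=5: MISS | VC []
  [6] addr=0x6b blk=26 s=2: MISS | VC []
  [7] addr=0xd0 blk=52 s=4: L1-HIT | VC []
  [8] addr=0x33 blk=12 s=4: MISS | VC [52]
  [9] addr=0x50 blk=20 s=4: MISS | VC [52, 12]
  [10] addr=0x30 blk=12 s=4: VC-HIT | VC [52, 20]
  [11] addr=0x2a blk=10 s=2: MISS | VC [52, 20, 26]
  [12] addr=0x49 blk=18 s=2: MISS | VC [20, 26, 10]
  [13] addr=0x28 blk=10 s=2: VC-HIT | VC [20, 26, 18]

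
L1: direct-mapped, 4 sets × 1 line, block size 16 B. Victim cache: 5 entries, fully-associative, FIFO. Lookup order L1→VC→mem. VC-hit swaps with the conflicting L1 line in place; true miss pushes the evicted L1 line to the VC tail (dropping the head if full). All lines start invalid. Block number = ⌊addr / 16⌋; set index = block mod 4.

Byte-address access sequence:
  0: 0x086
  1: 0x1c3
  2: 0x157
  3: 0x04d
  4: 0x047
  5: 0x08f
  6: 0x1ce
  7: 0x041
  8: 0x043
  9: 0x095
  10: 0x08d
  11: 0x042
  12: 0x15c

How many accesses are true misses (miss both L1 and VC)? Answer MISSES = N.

MISSES = 5

  [0] addr=0x86 blk=8 s=0: MISS | VC []
  [1] addr=0x1c3 blk=28 s=0: MISS | VC [8]
  [2] addr=0x157 blk=21 s=1: MISS | VC [8]
  [3] addr=0x4d blk=4 s=0: MISS | VC [8, 28]
  [4] addr=0x47 blk=4 s=0: L1-HIT | VC [8, 28]
  [5] addr=0x8f blk=8 s=0: VC-HIT | VC [4, 28]
  [6] addr=0x1ce blk=28 s=0: VC-HIT | VC [4, 8]
  [7] addr=0x41 blk=4 s=0: VC-HIT | VC [28, 8]
  [8] addr=0x43 blk=4 s=0: L1-HIT | VC [28, 8]
  [9] addr=0x95 blk=9 s=1: MISS | VC [28, 8, 21]
  [10] addr=0x8d blk=8 s=0: VC-HIT | VC [28, 4, 21]
  [11] addr=0x42 blk=4 s=0: VC-HIT | VC [28, 8, 21]
  [12] addr=0x15c blk=21 s=1: VC-HIT | VC [28, 8, 9]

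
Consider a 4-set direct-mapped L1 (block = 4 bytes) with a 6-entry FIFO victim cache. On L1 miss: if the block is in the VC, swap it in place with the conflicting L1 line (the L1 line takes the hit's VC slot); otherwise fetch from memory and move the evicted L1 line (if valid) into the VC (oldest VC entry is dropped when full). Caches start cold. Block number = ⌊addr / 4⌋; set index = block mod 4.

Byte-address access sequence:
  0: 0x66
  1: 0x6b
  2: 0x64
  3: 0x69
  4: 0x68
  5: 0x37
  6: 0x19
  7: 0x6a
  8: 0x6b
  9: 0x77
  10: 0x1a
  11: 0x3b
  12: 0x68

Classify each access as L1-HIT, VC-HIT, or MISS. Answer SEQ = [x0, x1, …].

SEQ = [MISS, MISS, L1-HIT, L1-HIT, L1-HIT, MISS, MISS, VC-HIT, L1-HIT, MISS, VC-HIT, MISS, VC-HIT]

  [0] addr=0x66 blk=25 s=1: MISS | VC []
  [1] addr=0x6b blk=26 s=2: MISS | VC []
  [2] addr=0x64 blk=25 s=1: L1-HIT | VC []
  [3] addr=0x69 blk=26 s=2: L1-HIT | VC []
  [4] addr=0x68 blk=26 s=2: L1-HIT | VC []
  [5] addr=0x37 blk=13 s=1: MISS | VC [25]
  [6] addr=0x19 blk=6 s=2: MISS | VC [25, 26]
  [7] addr=0x6a blk=26 s=2: VC-HIT | VC [25, 6]
  [8] addr=0x6b blk=26 s=2: L1-HIT | VC [25, 6]
  [9] addr=0x77 blk=29 s=1: MISS | VC [25, 6, 13]
  [10] addr=0x1a blk=6 s=2: VC-HIT | VC [25, 26, 13]
  [11] addr=0x3b blk=14 s=2: MISS | VC [25, 26, 13, 6]
  [12] addr=0x68 blk=26 s=2: VC-HIT | VC [25, 14, 13, 6]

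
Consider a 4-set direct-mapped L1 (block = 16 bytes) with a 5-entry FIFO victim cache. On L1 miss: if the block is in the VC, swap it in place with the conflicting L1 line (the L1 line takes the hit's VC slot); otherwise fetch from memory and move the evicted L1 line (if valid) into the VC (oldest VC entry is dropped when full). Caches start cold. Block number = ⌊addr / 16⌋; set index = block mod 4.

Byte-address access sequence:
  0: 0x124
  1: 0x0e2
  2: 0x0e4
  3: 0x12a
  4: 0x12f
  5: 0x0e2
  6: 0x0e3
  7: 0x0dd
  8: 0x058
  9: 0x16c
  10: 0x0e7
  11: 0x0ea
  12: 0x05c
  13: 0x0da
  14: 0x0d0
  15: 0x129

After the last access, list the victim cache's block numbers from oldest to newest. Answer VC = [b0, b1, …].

0: 0x124 (blk 18, set 2) → MISS  vc=[]
1: 0xe2 (blk 14, set 2) → MISS  vc=[18]
2: 0xe4 (blk 14, set 2) → L1-HIT  vc=[18]
3: 0x12a (blk 18, set 2) → VC-HIT  vc=[14]
4: 0x12f (blk 18, set 2) → L1-HIT  vc=[14]
5: 0xe2 (blk 14, set 2) → VC-HIT  vc=[18]
6: 0xe3 (blk 14, set 2) → L1-HIT  vc=[18]
7: 0xdd (blk 13, set 1) → MISS  vc=[18]
8: 0x58 (blk 5, set 1) → MISS  vc=[18, 13]
9: 0x16c (blk 22, set 2) → MISS  vc=[18, 13, 14]
10: 0xe7 (blk 14, set 2) → VC-HIT  vc=[18, 13, 22]
11: 0xea (blk 14, set 2) → L1-HIT  vc=[18, 13, 22]
12: 0x5c (blk 5, set 1) → L1-HIT  vc=[18, 13, 22]
13: 0xda (blk 13, set 1) → VC-HIT  vc=[18, 5, 22]
14: 0xd0 (blk 13, set 1) → L1-HIT  vc=[18, 5, 22]
15: 0x129 (blk 18, set 2) → VC-HIT  vc=[14, 5, 22]

VC = [14, 5, 22]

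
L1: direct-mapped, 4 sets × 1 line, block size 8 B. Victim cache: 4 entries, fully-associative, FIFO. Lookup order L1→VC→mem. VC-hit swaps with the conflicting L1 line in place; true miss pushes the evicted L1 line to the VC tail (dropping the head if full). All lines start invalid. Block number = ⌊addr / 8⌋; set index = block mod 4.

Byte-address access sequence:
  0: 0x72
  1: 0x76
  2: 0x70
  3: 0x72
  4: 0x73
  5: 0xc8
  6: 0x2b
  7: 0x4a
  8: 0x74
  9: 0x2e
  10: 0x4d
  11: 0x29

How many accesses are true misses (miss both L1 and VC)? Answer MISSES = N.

0: 0x72 (blk 14, set 2) → MISS  vc=[]
1: 0x76 (blk 14, set 2) → L1-HIT  vc=[]
2: 0x70 (blk 14, set 2) → L1-HIT  vc=[]
3: 0x72 (blk 14, set 2) → L1-HIT  vc=[]
4: 0x73 (blk 14, set 2) → L1-HIT  vc=[]
5: 0xc8 (blk 25, set 1) → MISS  vc=[]
6: 0x2b (blk 5, set 1) → MISS  vc=[25]
7: 0x4a (blk 9, set 1) → MISS  vc=[25, 5]
8: 0x74 (blk 14, set 2) → L1-HIT  vc=[25, 5]
9: 0x2e (blk 5, set 1) → VC-HIT  vc=[25, 9]
10: 0x4d (blk 9, set 1) → VC-HIT  vc=[25, 5]
11: 0x29 (blk 5, set 1) → VC-HIT  vc=[25, 9]

MISSES = 4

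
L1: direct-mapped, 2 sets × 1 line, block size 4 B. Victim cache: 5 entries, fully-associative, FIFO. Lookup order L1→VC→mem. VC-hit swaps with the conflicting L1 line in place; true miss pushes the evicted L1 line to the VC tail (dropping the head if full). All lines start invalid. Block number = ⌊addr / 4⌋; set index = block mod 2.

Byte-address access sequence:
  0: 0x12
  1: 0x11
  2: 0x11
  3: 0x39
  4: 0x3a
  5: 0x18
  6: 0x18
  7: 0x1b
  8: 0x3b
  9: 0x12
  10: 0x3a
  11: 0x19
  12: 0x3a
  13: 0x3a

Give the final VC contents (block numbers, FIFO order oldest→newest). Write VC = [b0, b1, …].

VC = [4, 6]

#0 0x12→b4/s0 MISS; vc=[]
#1 0x11→b4/s0 L1-HIT; vc=[]
#2 0x11→b4/s0 L1-HIT; vc=[]
#3 0x39→b14/s0 MISS; vc=[4]
#4 0x3a→b14/s0 L1-HIT; vc=[4]
#5 0x18→b6/s0 MISS; vc=[4,14]
#6 0x18→b6/s0 L1-HIT; vc=[4,14]
#7 0x1b→b6/s0 L1-HIT; vc=[4,14]
#8 0x3b→b14/s0 VC-HIT; vc=[4,6]
#9 0x12→b4/s0 VC-HIT; vc=[14,6]
#10 0x3a→b14/s0 VC-HIT; vc=[4,6]
#11 0x19→b6/s0 VC-HIT; vc=[4,14]
#12 0x3a→b14/s0 VC-HIT; vc=[4,6]
#13 0x3a→b14/s0 L1-HIT; vc=[4,6]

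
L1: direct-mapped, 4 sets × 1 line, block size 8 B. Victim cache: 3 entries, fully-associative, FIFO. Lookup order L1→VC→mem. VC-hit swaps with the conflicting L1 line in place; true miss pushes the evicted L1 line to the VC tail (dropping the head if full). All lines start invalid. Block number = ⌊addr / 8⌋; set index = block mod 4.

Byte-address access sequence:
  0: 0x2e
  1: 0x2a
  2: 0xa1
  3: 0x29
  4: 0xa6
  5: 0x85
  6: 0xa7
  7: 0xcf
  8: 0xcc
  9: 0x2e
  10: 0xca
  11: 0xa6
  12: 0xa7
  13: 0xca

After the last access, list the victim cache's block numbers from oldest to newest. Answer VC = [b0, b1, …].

  [0] addr=0x2e blk=5 s=1: MISS | VC []
  [1] addr=0x2a blk=5 s=1: L1-HIT | VC []
  [2] addr=0xa1 blk=20 s=0: MISS | VC []
  [3] addr=0x29 blk=5 s=1: L1-HIT | VC []
  [4] addr=0xa6 blk=20 s=0: L1-HIT | VC []
  [5] addr=0x85 blk=16 s=0: MISS | VC [20]
  [6] addr=0xa7 blk=20 s=0: VC-HIT | VC [16]
  [7] addr=0xcf blk=25 s=1: MISS | VC [16, 5]
  [8] addr=0xcc blk=25 s=1: L1-HIT | VC [16, 5]
  [9] addr=0x2e blk=5 s=1: VC-HIT | VC [16, 25]
  [10] addr=0xca blk=25 s=1: VC-HIT | VC [16, 5]
  [11] addr=0xa6 blk=20 s=0: L1-HIT | VC [16, 5]
  [12] addr=0xa7 blk=20 s=0: L1-HIT | VC [16, 5]
  [13] addr=0xca blk=25 s=1: L1-HIT | VC [16, 5]

VC = [16, 5]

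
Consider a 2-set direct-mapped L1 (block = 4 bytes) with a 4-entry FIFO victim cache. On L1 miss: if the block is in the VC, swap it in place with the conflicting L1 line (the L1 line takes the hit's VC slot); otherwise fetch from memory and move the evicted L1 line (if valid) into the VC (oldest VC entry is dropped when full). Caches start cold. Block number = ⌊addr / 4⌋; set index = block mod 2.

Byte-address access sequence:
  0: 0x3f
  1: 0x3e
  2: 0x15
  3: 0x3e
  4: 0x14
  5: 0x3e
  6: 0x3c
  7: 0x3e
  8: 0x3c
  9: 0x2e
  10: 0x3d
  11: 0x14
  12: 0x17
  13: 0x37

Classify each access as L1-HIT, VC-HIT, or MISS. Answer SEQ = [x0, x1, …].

SEQ = [MISS, L1-HIT, MISS, VC-HIT, VC-HIT, VC-HIT, L1-HIT, L1-HIT, L1-HIT, MISS, VC-HIT, VC-HIT, L1-HIT, MISS]

#0 0x3f→b15/s1 MISS; vc=[]
#1 0x3e→b15/s1 L1-HIT; vc=[]
#2 0x15→b5/s1 MISS; vc=[15]
#3 0x3e→b15/s1 VC-HIT; vc=[5]
#4 0x14→b5/s1 VC-HIT; vc=[15]
#5 0x3e→b15/s1 VC-HIT; vc=[5]
#6 0x3c→b15/s1 L1-HIT; vc=[5]
#7 0x3e→b15/s1 L1-HIT; vc=[5]
#8 0x3c→b15/s1 L1-HIT; vc=[5]
#9 0x2e→b11/s1 MISS; vc=[5,15]
#10 0x3d→b15/s1 VC-HIT; vc=[5,11]
#11 0x14→b5/s1 VC-HIT; vc=[15,11]
#12 0x17→b5/s1 L1-HIT; vc=[15,11]
#13 0x37→b13/s1 MISS; vc=[15,11,5]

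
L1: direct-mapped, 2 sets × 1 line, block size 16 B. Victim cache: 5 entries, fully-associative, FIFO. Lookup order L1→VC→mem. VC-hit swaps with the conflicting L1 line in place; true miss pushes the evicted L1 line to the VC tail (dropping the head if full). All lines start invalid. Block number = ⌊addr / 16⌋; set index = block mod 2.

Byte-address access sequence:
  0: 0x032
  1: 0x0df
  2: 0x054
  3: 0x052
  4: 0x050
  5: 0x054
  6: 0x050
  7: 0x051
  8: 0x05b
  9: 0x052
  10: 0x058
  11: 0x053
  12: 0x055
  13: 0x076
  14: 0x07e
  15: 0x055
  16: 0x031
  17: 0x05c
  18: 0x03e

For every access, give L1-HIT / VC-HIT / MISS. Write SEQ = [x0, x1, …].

SEQ = [MISS, MISS, MISS, L1-HIT, L1-HIT, L1-HIT, L1-HIT, L1-HIT, L1-HIT, L1-HIT, L1-HIT, L1-HIT, L1-HIT, MISS, L1-HIT, VC-HIT, VC-HIT, VC-HIT, VC-HIT]

0: 0x32 (blk 3, set 1) → MISS  vc=[]
1: 0xdf (blk 13, set 1) → MISS  vc=[3]
2: 0x54 (blk 5, set 1) → MISS  vc=[3, 13]
3: 0x52 (blk 5, set 1) → L1-HIT  vc=[3, 13]
4: 0x50 (blk 5, set 1) → L1-HIT  vc=[3, 13]
5: 0x54 (blk 5, set 1) → L1-HIT  vc=[3, 13]
6: 0x50 (blk 5, set 1) → L1-HIT  vc=[3, 13]
7: 0x51 (blk 5, set 1) → L1-HIT  vc=[3, 13]
8: 0x5b (blk 5, set 1) → L1-HIT  vc=[3, 13]
9: 0x52 (blk 5, set 1) → L1-HIT  vc=[3, 13]
10: 0x58 (blk 5, set 1) → L1-HIT  vc=[3, 13]
11: 0x53 (blk 5, set 1) → L1-HIT  vc=[3, 13]
12: 0x55 (blk 5, set 1) → L1-HIT  vc=[3, 13]
13: 0x76 (blk 7, set 1) → MISS  vc=[3, 13, 5]
14: 0x7e (blk 7, set 1) → L1-HIT  vc=[3, 13, 5]
15: 0x55 (blk 5, set 1) → VC-HIT  vc=[3, 13, 7]
16: 0x31 (blk 3, set 1) → VC-HIT  vc=[5, 13, 7]
17: 0x5c (blk 5, set 1) → VC-HIT  vc=[3, 13, 7]
18: 0x3e (blk 3, set 1) → VC-HIT  vc=[5, 13, 7]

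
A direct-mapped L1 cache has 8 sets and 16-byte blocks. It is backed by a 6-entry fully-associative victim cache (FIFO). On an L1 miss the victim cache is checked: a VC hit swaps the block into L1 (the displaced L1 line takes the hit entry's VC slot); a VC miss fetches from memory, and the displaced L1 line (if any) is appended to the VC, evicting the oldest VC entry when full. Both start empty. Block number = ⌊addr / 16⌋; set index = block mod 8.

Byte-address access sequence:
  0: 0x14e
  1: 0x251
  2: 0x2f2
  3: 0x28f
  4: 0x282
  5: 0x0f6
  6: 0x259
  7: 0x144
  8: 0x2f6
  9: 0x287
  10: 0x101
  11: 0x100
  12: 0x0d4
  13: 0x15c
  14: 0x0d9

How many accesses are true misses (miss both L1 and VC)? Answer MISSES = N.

MISSES = 8

#0 0x14e→b20/s4 MISS; vc=[]
#1 0x251→b37/s5 MISS; vc=[]
#2 0x2f2→b47/s7 MISS; vc=[]
#3 0x28f→b40/s0 MISS; vc=[]
#4 0x282→b40/s0 L1-HIT; vc=[]
#5 0xf6→b15/s7 MISS; vc=[47]
#6 0x259→b37/s5 L1-HIT; vc=[47]
#7 0x144→b20/s4 L1-HIT; vc=[47]
#8 0x2f6→b47/s7 VC-HIT; vc=[15]
#9 0x287→b40/s0 L1-HIT; vc=[15]
#10 0x101→b16/s0 MISS; vc=[15,40]
#11 0x100→b16/s0 L1-HIT; vc=[15,40]
#12 0xd4→b13/s5 MISS; vc=[15,40,37]
#13 0x15c→b21/s5 MISS; vc=[15,40,37,13]
#14 0xd9→b13/s5 VC-HIT; vc=[15,40,37,21]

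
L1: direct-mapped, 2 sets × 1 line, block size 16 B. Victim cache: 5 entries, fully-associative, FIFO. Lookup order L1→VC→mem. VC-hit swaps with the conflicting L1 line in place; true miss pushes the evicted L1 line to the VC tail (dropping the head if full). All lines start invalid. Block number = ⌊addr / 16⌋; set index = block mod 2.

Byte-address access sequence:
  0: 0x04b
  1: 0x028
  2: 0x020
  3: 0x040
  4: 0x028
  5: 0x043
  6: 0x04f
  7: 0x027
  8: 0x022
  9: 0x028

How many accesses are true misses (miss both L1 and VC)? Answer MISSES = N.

  [0] addr=0x4b blk=4 s=0: MISS | VC []
  [1] addr=0x28 blk=2 s=0: MISS | VC [4]
  [2] addr=0x20 blk=2 s=0: L1-HIT | VC [4]
  [3] addr=0x40 blk=4 s=0: VC-HIT | VC [2]
  [4] addr=0x28 blk=2 s=0: VC-HIT | VC [4]
  [5] addr=0x43 blk=4 s=0: VC-HIT | VC [2]
  [6] addr=0x4f blk=4 s=0: L1-HIT | VC [2]
  [7] addr=0x27 blk=2 s=0: VC-HIT | VC [4]
  [8] addr=0x22 blk=2 s=0: L1-HIT | VC [4]
  [9] addr=0x28 blk=2 s=0: L1-HIT | VC [4]

MISSES = 2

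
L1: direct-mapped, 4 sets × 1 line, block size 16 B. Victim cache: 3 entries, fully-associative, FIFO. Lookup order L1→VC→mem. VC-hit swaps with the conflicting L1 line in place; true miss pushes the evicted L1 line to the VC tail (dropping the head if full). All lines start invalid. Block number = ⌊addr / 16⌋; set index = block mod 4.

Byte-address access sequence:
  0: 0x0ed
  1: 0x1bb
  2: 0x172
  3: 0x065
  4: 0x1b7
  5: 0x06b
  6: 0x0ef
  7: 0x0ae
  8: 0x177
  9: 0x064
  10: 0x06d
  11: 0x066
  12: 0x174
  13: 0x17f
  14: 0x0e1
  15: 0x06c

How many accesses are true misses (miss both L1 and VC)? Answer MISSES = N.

#0 0xed→b14/s2 MISS; vc=[]
#1 0x1bb→b27/s3 MISS; vc=[]
#2 0x172→b23/s3 MISS; vc=[27]
#3 0x65→b6/s2 MISS; vc=[27,14]
#4 0x1b7→b27/s3 VC-HIT; vc=[23,14]
#5 0x6b→b6/s2 L1-HIT; vc=[23,14]
#6 0xef→b14/s2 VC-HIT; vc=[23,6]
#7 0xae→b10/s2 MISS; vc=[23,6,14]
#8 0x177→b23/s3 VC-HIT; vc=[27,6,14]
#9 0x64→b6/s2 VC-HIT; vc=[27,10,14]
#10 0x6d→b6/s2 L1-HIT; vc=[27,10,14]
#11 0x66→b6/s2 L1-HIT; vc=[27,10,14]
#12 0x174→b23/s3 L1-HIT; vc=[27,10,14]
#13 0x17f→b23/s3 L1-HIT; vc=[27,10,14]
#14 0xe1→b14/s2 VC-HIT; vc=[27,10,6]
#15 0x6c→b6/s2 VC-HIT; vc=[27,10,14]

MISSES = 5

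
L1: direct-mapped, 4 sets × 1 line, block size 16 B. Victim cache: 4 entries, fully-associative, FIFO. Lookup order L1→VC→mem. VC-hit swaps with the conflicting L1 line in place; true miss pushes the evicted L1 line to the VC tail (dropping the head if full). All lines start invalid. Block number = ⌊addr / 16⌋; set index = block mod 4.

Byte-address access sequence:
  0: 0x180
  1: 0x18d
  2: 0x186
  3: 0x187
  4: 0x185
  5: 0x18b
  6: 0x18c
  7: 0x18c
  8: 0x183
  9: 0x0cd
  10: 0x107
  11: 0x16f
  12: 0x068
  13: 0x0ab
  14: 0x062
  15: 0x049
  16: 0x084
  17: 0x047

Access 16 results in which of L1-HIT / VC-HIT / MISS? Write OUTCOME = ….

#0 0x180→b24/s0 MISS; vc=[]
#1 0x18d→b24/s0 L1-HIT; vc=[]
#2 0x186→b24/s0 L1-HIT; vc=[]
#3 0x187→b24/s0 L1-HIT; vc=[]
#4 0x185→b24/s0 L1-HIT; vc=[]
#5 0x18b→b24/s0 L1-HIT; vc=[]
#6 0x18c→b24/s0 L1-HIT; vc=[]
#7 0x18c→b24/s0 L1-HIT; vc=[]
#8 0x183→b24/s0 L1-HIT; vc=[]
#9 0xcd→b12/s0 MISS; vc=[24]
#10 0x107→b16/s0 MISS; vc=[24,12]
#11 0x16f→b22/s2 MISS; vc=[24,12]
#12 0x68→b6/s2 MISS; vc=[24,12,22]
#13 0xab→b10/s2 MISS; vc=[24,12,22,6]
#14 0x62→b6/s2 VC-HIT; vc=[24,12,22,10]
#15 0x49→b4/s0 MISS; vc=[12,22,10,16]
#16 0x84→b8/s0 MISS; vc=[22,10,16,4]
#17 0x47→b4/s0 VC-HIT; vc=[22,10,16,8]

OUTCOME = MISS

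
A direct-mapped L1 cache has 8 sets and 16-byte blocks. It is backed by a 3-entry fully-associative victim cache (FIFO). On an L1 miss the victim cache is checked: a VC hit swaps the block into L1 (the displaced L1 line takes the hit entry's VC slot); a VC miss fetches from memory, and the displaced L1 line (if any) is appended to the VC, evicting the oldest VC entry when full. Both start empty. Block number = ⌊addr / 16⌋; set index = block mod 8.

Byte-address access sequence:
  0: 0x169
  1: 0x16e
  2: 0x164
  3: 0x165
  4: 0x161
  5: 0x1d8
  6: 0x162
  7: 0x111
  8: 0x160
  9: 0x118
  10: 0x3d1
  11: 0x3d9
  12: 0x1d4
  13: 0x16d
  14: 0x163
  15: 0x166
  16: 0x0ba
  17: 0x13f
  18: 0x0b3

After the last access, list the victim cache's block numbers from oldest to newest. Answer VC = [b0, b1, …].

0: 0x169 (blk 22, set 6) → MISS  vc=[]
1: 0x16e (blk 22, set 6) → L1-HIT  vc=[]
2: 0x164 (blk 22, set 6) → L1-HIT  vc=[]
3: 0x165 (blk 22, set 6) → L1-HIT  vc=[]
4: 0x161 (blk 22, set 6) → L1-HIT  vc=[]
5: 0x1d8 (blk 29, set 5) → MISS  vc=[]
6: 0x162 (blk 22, set 6) → L1-HIT  vc=[]
7: 0x111 (blk 17, set 1) → MISS  vc=[]
8: 0x160 (blk 22, set 6) → L1-HIT  vc=[]
9: 0x118 (blk 17, set 1) → L1-HIT  vc=[]
10: 0x3d1 (blk 61, set 5) → MISS  vc=[29]
11: 0x3d9 (blk 61, set 5) → L1-HIT  vc=[29]
12: 0x1d4 (blk 29, set 5) → VC-HIT  vc=[61]
13: 0x16d (blk 22, set 6) → L1-HIT  vc=[61]
14: 0x163 (blk 22, set 6) → L1-HIT  vc=[61]
15: 0x166 (blk 22, set 6) → L1-HIT  vc=[61]
16: 0xba (blk 11, set 3) → MISS  vc=[61]
17: 0x13f (blk 19, set 3) → MISS  vc=[61, 11]
18: 0xb3 (blk 11, set 3) → VC-HIT  vc=[61, 19]

VC = [61, 19]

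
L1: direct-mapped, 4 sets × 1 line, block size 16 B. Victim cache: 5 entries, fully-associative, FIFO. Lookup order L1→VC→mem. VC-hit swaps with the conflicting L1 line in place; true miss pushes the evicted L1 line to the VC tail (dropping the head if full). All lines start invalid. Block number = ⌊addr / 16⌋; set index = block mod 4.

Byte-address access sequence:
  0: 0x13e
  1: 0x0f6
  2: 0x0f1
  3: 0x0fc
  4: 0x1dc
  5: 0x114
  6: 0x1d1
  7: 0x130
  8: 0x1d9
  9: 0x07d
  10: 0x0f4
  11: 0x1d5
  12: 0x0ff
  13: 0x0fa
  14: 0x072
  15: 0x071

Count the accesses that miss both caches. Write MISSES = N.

#0 0x13e→b19/s3 MISS; vc=[]
#1 0xf6→b15/s3 MISS; vc=[19]
#2 0xf1→b15/s3 L1-HIT; vc=[19]
#3 0xfc→b15/s3 L1-HIT; vc=[19]
#4 0x1dc→b29/s1 MISS; vc=[19]
#5 0x114→b17/s1 MISS; vc=[19,29]
#6 0x1d1→b29/s1 VC-HIT; vc=[19,17]
#7 0x130→b19/s3 VC-HIT; vc=[15,17]
#8 0x1d9→b29/s1 L1-HIT; vc=[15,17]
#9 0x7d→b7/s3 MISS; vc=[15,17,19]
#10 0xf4→b15/s3 VC-HIT; vc=[7,17,19]
#11 0x1d5→b29/s1 L1-HIT; vc=[7,17,19]
#12 0xff→b15/s3 L1-HIT; vc=[7,17,19]
#13 0xfa→b15/s3 L1-HIT; vc=[7,17,19]
#14 0x72→b7/s3 VC-HIT; vc=[15,17,19]
#15 0x71→b7/s3 L1-HIT; vc=[15,17,19]

MISSES = 5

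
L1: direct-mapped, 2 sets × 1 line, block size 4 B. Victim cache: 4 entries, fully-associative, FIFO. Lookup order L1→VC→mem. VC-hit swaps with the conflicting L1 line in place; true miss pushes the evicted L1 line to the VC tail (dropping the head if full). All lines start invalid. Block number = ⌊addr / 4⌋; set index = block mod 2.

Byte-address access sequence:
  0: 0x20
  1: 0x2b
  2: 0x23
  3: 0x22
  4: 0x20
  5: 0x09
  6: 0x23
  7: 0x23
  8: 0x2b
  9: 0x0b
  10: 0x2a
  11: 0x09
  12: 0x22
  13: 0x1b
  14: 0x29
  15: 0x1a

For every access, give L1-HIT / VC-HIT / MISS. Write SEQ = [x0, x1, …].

SEQ = [MISS, MISS, VC-HIT, L1-HIT, L1-HIT, MISS, VC-HIT, L1-HIT, VC-HIT, VC-HIT, VC-HIT, VC-HIT, VC-HIT, MISS, VC-HIT, VC-HIT]

#0 0x20→b8/s0 MISS; vc=[]
#1 0x2b→b10/s0 MISS; vc=[8]
#2 0x23→b8/s0 VC-HIT; vc=[10]
#3 0x22→b8/s0 L1-HIT; vc=[10]
#4 0x20→b8/s0 L1-HIT; vc=[10]
#5 0x9→b2/s0 MISS; vc=[10,8]
#6 0x23→b8/s0 VC-HIT; vc=[10,2]
#7 0x23→b8/s0 L1-HIT; vc=[10,2]
#8 0x2b→b10/s0 VC-HIT; vc=[8,2]
#9 0xb→b2/s0 VC-HIT; vc=[8,10]
#10 0x2a→b10/s0 VC-HIT; vc=[8,2]
#11 0x9→b2/s0 VC-HIT; vc=[8,10]
#12 0x22→b8/s0 VC-HIT; vc=[2,10]
#13 0x1b→b6/s0 MISS; vc=[2,10,8]
#14 0x29→b10/s0 VC-HIT; vc=[2,6,8]
#15 0x1a→b6/s0 VC-HIT; vc=[2,10,8]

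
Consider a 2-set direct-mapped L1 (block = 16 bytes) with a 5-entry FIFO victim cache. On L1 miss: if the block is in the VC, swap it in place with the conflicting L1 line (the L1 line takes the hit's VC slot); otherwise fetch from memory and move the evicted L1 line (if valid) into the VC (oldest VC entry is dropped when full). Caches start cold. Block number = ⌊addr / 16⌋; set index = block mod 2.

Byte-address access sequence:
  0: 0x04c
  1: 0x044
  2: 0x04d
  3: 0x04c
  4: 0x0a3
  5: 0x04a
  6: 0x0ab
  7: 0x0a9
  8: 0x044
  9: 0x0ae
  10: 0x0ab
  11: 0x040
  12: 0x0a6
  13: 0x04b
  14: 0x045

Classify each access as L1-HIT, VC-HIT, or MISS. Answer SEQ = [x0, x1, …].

#0 0x4c→b4/s0 MISS; vc=[]
#1 0x44→b4/s0 L1-HIT; vc=[]
#2 0x4d→b4/s0 L1-HIT; vc=[]
#3 0x4c→b4/s0 L1-HIT; vc=[]
#4 0xa3→b10/s0 MISS; vc=[4]
#5 0x4a→b4/s0 VC-HIT; vc=[10]
#6 0xab→b10/s0 VC-HIT; vc=[4]
#7 0xa9→b10/s0 L1-HIT; vc=[4]
#8 0x44→b4/s0 VC-HIT; vc=[10]
#9 0xae→b10/s0 VC-HIT; vc=[4]
#10 0xab→b10/s0 L1-HIT; vc=[4]
#11 0x40→b4/s0 VC-HIT; vc=[10]
#12 0xa6→b10/s0 VC-HIT; vc=[4]
#13 0x4b→b4/s0 VC-HIT; vc=[10]
#14 0x45→b4/s0 L1-HIT; vc=[10]

SEQ = [MISS, L1-HIT, L1-HIT, L1-HIT, MISS, VC-HIT, VC-HIT, L1-HIT, VC-HIT, VC-HIT, L1-HIT, VC-HIT, VC-HIT, VC-HIT, L1-HIT]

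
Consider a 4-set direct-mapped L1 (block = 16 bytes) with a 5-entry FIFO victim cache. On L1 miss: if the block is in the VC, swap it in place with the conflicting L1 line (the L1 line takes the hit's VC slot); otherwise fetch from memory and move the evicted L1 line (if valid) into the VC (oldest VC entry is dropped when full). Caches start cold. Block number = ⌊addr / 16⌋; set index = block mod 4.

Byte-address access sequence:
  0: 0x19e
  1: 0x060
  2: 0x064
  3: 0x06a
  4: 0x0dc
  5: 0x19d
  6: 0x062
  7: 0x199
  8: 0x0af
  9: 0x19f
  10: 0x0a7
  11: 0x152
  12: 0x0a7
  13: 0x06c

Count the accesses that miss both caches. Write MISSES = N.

MISSES = 5

0: 0x19e (blk 25, set 1) → MISS  vc=[]
1: 0x60 (blk 6, set 2) → MISS  vc=[]
2: 0x64 (blk 6, set 2) → L1-HIT  vc=[]
3: 0x6a (blk 6, set 2) → L1-HIT  vc=[]
4: 0xdc (blk 13, set 1) → MISS  vc=[25]
5: 0x19d (blk 25, set 1) → VC-HIT  vc=[13]
6: 0x62 (blk 6, set 2) → L1-HIT  vc=[13]
7: 0x199 (blk 25, set 1) → L1-HIT  vc=[13]
8: 0xaf (blk 10, set 2) → MISS  vc=[13, 6]
9: 0x19f (blk 25, set 1) → L1-HIT  vc=[13, 6]
10: 0xa7 (blk 10, set 2) → L1-HIT  vc=[13, 6]
11: 0x152 (blk 21, set 1) → MISS  vc=[13, 6, 25]
12: 0xa7 (blk 10, set 2) → L1-HIT  vc=[13, 6, 25]
13: 0x6c (blk 6, set 2) → VC-HIT  vc=[13, 10, 25]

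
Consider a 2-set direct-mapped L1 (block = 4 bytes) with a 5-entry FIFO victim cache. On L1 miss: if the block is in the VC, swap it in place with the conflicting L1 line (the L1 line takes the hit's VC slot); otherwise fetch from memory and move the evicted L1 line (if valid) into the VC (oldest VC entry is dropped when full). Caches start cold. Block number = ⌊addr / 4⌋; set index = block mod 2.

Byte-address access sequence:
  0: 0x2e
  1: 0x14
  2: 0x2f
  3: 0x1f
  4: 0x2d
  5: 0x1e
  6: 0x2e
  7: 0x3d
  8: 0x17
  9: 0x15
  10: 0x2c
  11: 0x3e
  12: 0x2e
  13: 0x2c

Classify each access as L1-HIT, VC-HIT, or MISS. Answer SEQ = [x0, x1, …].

SEQ = [MISS, MISS, VC-HIT, MISS, VC-HIT, VC-HIT, VC-HIT, MISS, VC-HIT, L1-HIT, VC-HIT, VC-HIT, VC-HIT, L1-HIT]

  [0] addr=0x2e blk=11 s=1: MISS | VC []
  [1] addr=0x14 blk=5 s=1: MISS | VC [11]
  [2] addr=0x2f blk=11 s=1: VC-HIT | VC [5]
  [3] addr=0x1f blk=7 s=1: MISS | VC [5, 11]
  [4] addr=0x2d blk=11 s=1: VC-HIT | VC [5, 7]
  [5] addr=0x1e blk=7 s=1: VC-HIT | VC [5, 11]
  [6] addr=0x2e blk=11 s=1: VC-HIT | VC [5, 7]
  [7] addr=0x3d blk=15 s=1: MISS | VC [5, 7, 11]
  [8] addr=0x17 blk=5 s=1: VC-HIT | VC [15, 7, 11]
  [9] addr=0x15 blk=5 s=1: L1-HIT | VC [15, 7, 11]
  [10] addr=0x2c blk=11 s=1: VC-HIT | VC [15, 7, 5]
  [11] addr=0x3e blk=15 s=1: VC-HIT | VC [11, 7, 5]
  [12] addr=0x2e blk=11 s=1: VC-HIT | VC [15, 7, 5]
  [13] addr=0x2c blk=11 s=1: L1-HIT | VC [15, 7, 5]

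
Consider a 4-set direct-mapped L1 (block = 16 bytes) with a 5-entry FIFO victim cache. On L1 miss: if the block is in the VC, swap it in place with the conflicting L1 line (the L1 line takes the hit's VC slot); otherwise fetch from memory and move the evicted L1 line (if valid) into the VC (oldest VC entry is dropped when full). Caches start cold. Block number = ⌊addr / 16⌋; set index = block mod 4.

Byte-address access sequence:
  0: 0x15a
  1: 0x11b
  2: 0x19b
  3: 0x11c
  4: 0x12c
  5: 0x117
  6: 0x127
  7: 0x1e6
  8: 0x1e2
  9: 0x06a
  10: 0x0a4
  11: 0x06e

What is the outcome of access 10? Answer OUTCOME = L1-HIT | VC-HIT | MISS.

#0 0x15a→b21/s1 MISS; vc=[]
#1 0x11b→b17/s1 MISS; vc=[21]
#2 0x19b→b25/s1 MISS; vc=[21,17]
#3 0x11c→b17/s1 VC-HIT; vc=[21,25]
#4 0x12c→b18/s2 MISS; vc=[21,25]
#5 0x117→b17/s1 L1-HIT; vc=[21,25]
#6 0x127→b18/s2 L1-HIT; vc=[21,25]
#7 0x1e6→b30/s2 MISS; vc=[21,25,18]
#8 0x1e2→b30/s2 L1-HIT; vc=[21,25,18]
#9 0x6a→b6/s2 MISS; vc=[21,25,18,30]
#10 0xa4→b10/s2 MISS; vc=[21,25,18,30,6]
#11 0x6e→b6/s2 VC-HIT; vc=[21,25,18,30,10]

OUTCOME = MISS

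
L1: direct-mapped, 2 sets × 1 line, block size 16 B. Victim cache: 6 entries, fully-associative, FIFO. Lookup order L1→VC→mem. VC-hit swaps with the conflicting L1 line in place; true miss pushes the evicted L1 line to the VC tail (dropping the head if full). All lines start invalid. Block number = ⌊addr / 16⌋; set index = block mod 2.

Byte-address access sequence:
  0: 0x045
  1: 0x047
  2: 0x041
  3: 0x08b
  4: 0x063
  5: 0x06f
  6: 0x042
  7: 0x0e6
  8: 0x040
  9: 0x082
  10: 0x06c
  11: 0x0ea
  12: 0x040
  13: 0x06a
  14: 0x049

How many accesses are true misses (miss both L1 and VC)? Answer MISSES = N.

0: 0x45 (blk 4, set 0) → MISS  vc=[]
1: 0x47 (blk 4, set 0) → L1-HIT  vc=[]
2: 0x41 (blk 4, set 0) → L1-HIT  vc=[]
3: 0x8b (blk 8, set 0) → MISS  vc=[4]
4: 0x63 (blk 6, set 0) → MISS  vc=[4, 8]
5: 0x6f (blk 6, set 0) → L1-HIT  vc=[4, 8]
6: 0x42 (blk 4, set 0) → VC-HIT  vc=[6, 8]
7: 0xe6 (blk 14, set 0) → MISS  vc=[6, 8, 4]
8: 0x40 (blk 4, set 0) → VC-HIT  vc=[6, 8, 14]
9: 0x82 (blk 8, set 0) → VC-HIT  vc=[6, 4, 14]
10: 0x6c (blk 6, set 0) → VC-HIT  vc=[8, 4, 14]
11: 0xea (blk 14, set 0) → VC-HIT  vc=[8, 4, 6]
12: 0x40 (blk 4, set 0) → VC-HIT  vc=[8, 14, 6]
13: 0x6a (blk 6, set 0) → VC-HIT  vc=[8, 14, 4]
14: 0x49 (blk 4, set 0) → VC-HIT  vc=[8, 14, 6]

MISSES = 4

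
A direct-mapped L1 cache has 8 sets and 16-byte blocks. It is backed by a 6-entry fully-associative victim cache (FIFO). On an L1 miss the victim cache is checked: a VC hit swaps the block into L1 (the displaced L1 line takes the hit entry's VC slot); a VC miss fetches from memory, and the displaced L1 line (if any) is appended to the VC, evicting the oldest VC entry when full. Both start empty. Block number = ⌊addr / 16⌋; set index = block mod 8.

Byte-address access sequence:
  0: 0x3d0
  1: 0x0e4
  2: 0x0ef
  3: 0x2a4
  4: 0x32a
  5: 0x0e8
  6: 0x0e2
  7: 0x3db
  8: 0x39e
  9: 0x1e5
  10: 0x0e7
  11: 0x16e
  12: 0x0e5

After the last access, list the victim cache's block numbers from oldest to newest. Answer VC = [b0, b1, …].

VC = [42, 30, 22]

#0 0x3d0→b61/s5 MISS; vc=[]
#1 0xe4→b14/s6 MISS; vc=[]
#2 0xef→b14/s6 L1-HIT; vc=[]
#3 0x2a4→b42/s2 MISS; vc=[]
#4 0x32a→b50/s2 MISS; vc=[42]
#5 0xe8→b14/s6 L1-HIT; vc=[42]
#6 0xe2→b14/s6 L1-HIT; vc=[42]
#7 0x3db→b61/s5 L1-HIT; vc=[42]
#8 0x39e→b57/s1 MISS; vc=[42]
#9 0x1e5→b30/s6 MISS; vc=[42,14]
#10 0xe7→b14/s6 VC-HIT; vc=[42,30]
#11 0x16e→b22/s6 MISS; vc=[42,30,14]
#12 0xe5→b14/s6 VC-HIT; vc=[42,30,22]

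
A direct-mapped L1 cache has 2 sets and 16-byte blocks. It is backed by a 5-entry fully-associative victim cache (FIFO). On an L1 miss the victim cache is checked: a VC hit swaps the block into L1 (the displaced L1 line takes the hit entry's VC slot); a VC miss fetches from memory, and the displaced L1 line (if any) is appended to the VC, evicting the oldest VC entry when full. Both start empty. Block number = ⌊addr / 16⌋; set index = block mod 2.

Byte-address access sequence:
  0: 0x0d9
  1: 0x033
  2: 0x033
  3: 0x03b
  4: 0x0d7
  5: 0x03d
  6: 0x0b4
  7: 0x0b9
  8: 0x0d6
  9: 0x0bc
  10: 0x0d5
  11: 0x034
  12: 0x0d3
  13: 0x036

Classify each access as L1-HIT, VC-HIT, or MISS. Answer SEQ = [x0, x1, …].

SEQ = [MISS, MISS, L1-HIT, L1-HIT, VC-HIT, VC-HIT, MISS, L1-HIT, VC-HIT, VC-HIT, VC-HIT, VC-HIT, VC-HIT, VC-HIT]

#0 0xd9→b13/s1 MISS; vc=[]
#1 0x33→b3/s1 MISS; vc=[13]
#2 0x33→b3/s1 L1-HIT; vc=[13]
#3 0x3b→b3/s1 L1-HIT; vc=[13]
#4 0xd7→b13/s1 VC-HIT; vc=[3]
#5 0x3d→b3/s1 VC-HIT; vc=[13]
#6 0xb4→b11/s1 MISS; vc=[13,3]
#7 0xb9→b11/s1 L1-HIT; vc=[13,3]
#8 0xd6→b13/s1 VC-HIT; vc=[11,3]
#9 0xbc→b11/s1 VC-HIT; vc=[13,3]
#10 0xd5→b13/s1 VC-HIT; vc=[11,3]
#11 0x34→b3/s1 VC-HIT; vc=[11,13]
#12 0xd3→b13/s1 VC-HIT; vc=[11,3]
#13 0x36→b3/s1 VC-HIT; vc=[11,13]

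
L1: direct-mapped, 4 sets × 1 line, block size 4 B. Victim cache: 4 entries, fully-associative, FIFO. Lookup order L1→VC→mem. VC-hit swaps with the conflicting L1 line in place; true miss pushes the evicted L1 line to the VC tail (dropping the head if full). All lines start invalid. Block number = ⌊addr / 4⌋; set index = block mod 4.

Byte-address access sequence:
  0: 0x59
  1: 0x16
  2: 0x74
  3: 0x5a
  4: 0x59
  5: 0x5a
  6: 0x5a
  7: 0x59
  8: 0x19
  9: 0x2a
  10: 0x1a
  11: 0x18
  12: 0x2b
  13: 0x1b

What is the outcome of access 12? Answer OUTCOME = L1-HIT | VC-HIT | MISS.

OUTCOME = VC-HIT

  [0] addr=0x59 blk=22 s=2: MISS | VC []
  [1] addr=0x16 blk=5 s=1: MISS | VC []
  [2] addr=0x74 blk=29 s=1: MISS | VC [5]
  [3] addr=0x5a blk=22 s=2: L1-HIT | VC [5]
  [4] addr=0x59 blk=22 s=2: L1-HIT | VC [5]
  [5] addr=0x5a blk=22 s=2: L1-HIT | VC [5]
  [6] addr=0x5a blk=22 s=2: L1-HIT | VC [5]
  [7] addr=0x59 blk=22 s=2: L1-HIT | VC [5]
  [8] addr=0x19 blk=6 s=2: MISS | VC [5, 22]
  [9] addr=0x2a blk=10 s=2: MISS | VC [5, 22, 6]
  [10] addr=0x1a blk=6 s=2: VC-HIT | VC [5, 22, 10]
  [11] addr=0x18 blk=6 s=2: L1-HIT | VC [5, 22, 10]
  [12] addr=0x2b blk=10 s=2: VC-HIT | VC [5, 22, 6]
  [13] addr=0x1b blk=6 s=2: VC-HIT | VC [5, 22, 10]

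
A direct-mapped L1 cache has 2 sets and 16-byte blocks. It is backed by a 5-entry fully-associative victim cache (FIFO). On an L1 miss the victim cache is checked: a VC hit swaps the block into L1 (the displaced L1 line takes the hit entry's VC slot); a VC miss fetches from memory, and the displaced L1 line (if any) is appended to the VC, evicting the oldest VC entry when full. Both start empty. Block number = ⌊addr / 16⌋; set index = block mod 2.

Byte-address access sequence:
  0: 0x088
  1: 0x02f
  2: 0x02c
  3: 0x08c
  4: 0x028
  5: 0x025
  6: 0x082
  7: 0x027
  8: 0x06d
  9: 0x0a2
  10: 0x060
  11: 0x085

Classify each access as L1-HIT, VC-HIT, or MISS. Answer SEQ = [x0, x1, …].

#0 0x88→b8/s0 MISS; vc=[]
#1 0x2f→b2/s0 MISS; vc=[8]
#2 0x2c→b2/s0 L1-HIT; vc=[8]
#3 0x8c→b8/s0 VC-HIT; vc=[2]
#4 0x28→b2/s0 VC-HIT; vc=[8]
#5 0x25→b2/s0 L1-HIT; vc=[8]
#6 0x82→b8/s0 VC-HIT; vc=[2]
#7 0x27→b2/s0 VC-HIT; vc=[8]
#8 0x6d→b6/s0 MISS; vc=[8,2]
#9 0xa2→b10/s0 MISS; vc=[8,2,6]
#10 0x60→b6/s0 VC-HIT; vc=[8,2,10]
#11 0x85→b8/s0 VC-HIT; vc=[6,2,10]

SEQ = [MISS, MISS, L1-HIT, VC-HIT, VC-HIT, L1-HIT, VC-HIT, VC-HIT, MISS, MISS, VC-HIT, VC-HIT]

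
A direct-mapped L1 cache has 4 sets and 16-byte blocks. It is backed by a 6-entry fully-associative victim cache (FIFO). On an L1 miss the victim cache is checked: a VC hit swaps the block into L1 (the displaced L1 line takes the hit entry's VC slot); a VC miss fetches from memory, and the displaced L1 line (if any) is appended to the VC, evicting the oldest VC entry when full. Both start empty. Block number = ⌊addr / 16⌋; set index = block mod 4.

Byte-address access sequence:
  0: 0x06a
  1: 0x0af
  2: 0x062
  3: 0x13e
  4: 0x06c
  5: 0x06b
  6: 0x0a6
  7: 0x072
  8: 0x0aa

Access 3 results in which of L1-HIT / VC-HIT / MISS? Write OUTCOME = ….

OUTCOME = MISS

0: 0x6a (blk 6, set 2) → MISS  vc=[]
1: 0xaf (blk 10, set 2) → MISS  vc=[6]
2: 0x62 (blk 6, set 2) → VC-HIT  vc=[10]
3: 0x13e (blk 19, set 3) → MISS  vc=[10]
4: 0x6c (blk 6, set 2) → L1-HIT  vc=[10]
5: 0x6b (blk 6, set 2) → L1-HIT  vc=[10]
6: 0xa6 (blk 10, set 2) → VC-HIT  vc=[6]
7: 0x72 (blk 7, set 3) → MISS  vc=[6, 19]
8: 0xaa (blk 10, set 2) → L1-HIT  vc=[6, 19]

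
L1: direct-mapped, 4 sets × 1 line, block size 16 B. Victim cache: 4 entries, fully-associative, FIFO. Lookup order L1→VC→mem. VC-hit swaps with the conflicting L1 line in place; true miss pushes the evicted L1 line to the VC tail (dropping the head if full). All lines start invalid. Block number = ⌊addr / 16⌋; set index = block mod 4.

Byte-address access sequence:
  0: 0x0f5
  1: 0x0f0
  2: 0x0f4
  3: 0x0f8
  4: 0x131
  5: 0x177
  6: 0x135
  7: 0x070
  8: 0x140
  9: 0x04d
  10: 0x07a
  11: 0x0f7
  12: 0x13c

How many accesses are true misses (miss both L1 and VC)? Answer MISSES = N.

#0 0xf5→b15/s3 MISS; vc=[]
#1 0xf0→b15/s3 L1-HIT; vc=[]
#2 0xf4→b15/s3 L1-HIT; vc=[]
#3 0xf8→b15/s3 L1-HIT; vc=[]
#4 0x131→b19/s3 MISS; vc=[15]
#5 0x177→b23/s3 MISS; vc=[15,19]
#6 0x135→b19/s3 VC-HIT; vc=[15,23]
#7 0x70→b7/s3 MISS; vc=[15,23,19]
#8 0x140→b20/s0 MISS; vc=[15,23,19]
#9 0x4d→b4/s0 MISS; vc=[15,23,19,20]
#10 0x7a→b7/s3 L1-HIT; vc=[15,23,19,20]
#11 0xf7→b15/s3 VC-HIT; vc=[7,23,19,20]
#12 0x13c→b19/s3 VC-HIT; vc=[7,23,15,20]

MISSES = 6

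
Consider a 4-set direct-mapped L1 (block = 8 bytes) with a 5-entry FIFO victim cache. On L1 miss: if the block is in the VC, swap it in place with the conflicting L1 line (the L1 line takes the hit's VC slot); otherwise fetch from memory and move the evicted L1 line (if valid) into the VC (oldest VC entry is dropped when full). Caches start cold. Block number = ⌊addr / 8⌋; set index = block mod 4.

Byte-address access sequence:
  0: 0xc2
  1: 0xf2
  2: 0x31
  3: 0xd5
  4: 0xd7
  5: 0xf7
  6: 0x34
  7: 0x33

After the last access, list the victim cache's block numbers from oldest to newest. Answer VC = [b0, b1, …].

VC = [26, 30]

  [0] addr=0xc2 blk=24 s=0: MISS | VC []
  [1] addr=0xf2 blk=30 s=2: MISS | VC []
  [2] addr=0x31 blk=6 s=2: MISS | VC [30]
  [3] addr=0xd5 blk=26 s=2: MISS | VC [30, 6]
  [4] addr=0xd7 blk=26 s=2: L1-HIT | VC [30, 6]
  [5] addr=0xf7 blk=30 s=2: VC-HIT | VC [26, 6]
  [6] addr=0x34 blk=6 s=2: VC-HIT | VC [26, 30]
  [7] addr=0x33 blk=6 s=2: L1-HIT | VC [26, 30]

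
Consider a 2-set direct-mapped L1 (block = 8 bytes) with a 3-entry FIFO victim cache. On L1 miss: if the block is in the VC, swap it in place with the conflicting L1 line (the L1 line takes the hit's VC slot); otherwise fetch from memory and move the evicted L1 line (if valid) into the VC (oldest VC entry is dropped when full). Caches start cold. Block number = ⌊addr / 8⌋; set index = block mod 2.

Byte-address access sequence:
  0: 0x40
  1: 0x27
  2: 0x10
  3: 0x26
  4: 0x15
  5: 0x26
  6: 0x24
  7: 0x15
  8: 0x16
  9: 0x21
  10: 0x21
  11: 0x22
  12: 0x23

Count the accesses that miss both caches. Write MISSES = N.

MISSES = 3

  [0] addr=0x40 blk=8 s=0: MISS | VC []
  [1] addr=0x27 blk=4 s=0: MISS | VC [8]
  [2] addr=0x10 blk=2 s=0: MISS | VC [8, 4]
  [3] addr=0x26 blk=4 s=0: VC-HIT | VC [8, 2]
  [4] addr=0x15 blk=2 s=0: VC-HIT | VC [8, 4]
  [5] addr=0x26 blk=4 s=0: VC-HIT | VC [8, 2]
  [6] addr=0x24 blk=4 s=0: L1-HIT | VC [8, 2]
  [7] addr=0x15 blk=2 s=0: VC-HIT | VC [8, 4]
  [8] addr=0x16 blk=2 s=0: L1-HIT | VC [8, 4]
  [9] addr=0x21 blk=4 s=0: VC-HIT | VC [8, 2]
  [10] addr=0x21 blk=4 s=0: L1-HIT | VC [8, 2]
  [11] addr=0x22 blk=4 s=0: L1-HIT | VC [8, 2]
  [12] addr=0x23 blk=4 s=0: L1-HIT | VC [8, 2]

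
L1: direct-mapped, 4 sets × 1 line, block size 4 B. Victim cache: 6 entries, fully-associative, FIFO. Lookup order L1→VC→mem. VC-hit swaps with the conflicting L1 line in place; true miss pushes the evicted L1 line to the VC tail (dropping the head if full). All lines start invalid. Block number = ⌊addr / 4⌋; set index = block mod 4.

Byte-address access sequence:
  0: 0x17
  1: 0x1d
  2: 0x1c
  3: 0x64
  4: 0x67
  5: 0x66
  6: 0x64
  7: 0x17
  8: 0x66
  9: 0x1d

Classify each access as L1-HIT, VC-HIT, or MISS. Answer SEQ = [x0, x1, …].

SEQ = [MISS, MISS, L1-HIT, MISS, L1-HIT, L1-HIT, L1-HIT, VC-HIT, VC-HIT, L1-HIT]

  [0] addr=0x17 blk=5 s=1: MISS | VC []
  [1] addr=0x1d blk=7 s=3: MISS | VC []
  [2] addr=0x1c blk=7 s=3: L1-HIT | VC []
  [3] addr=0x64 blk=25 s=1: MISS | VC [5]
  [4] addr=0x67 blk=25 s=1: L1-HIT | VC [5]
  [5] addr=0x66 blk=25 s=1: L1-HIT | VC [5]
  [6] addr=0x64 blk=25 s=1: L1-HIT | VC [5]
  [7] addr=0x17 blk=5 s=1: VC-HIT | VC [25]
  [8] addr=0x66 blk=25 s=1: VC-HIT | VC [5]
  [9] addr=0x1d blk=7 s=3: L1-HIT | VC [5]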